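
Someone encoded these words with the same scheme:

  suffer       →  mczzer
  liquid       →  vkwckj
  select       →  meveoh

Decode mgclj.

sound

s(18)→m(12) and u(20)→c(2) fit y≡21x+24 (mod 26); the inverse of 21 mod 26 is 5. This is an affine cipher: with a=0,…,z=25, each position x becomes (21x+24) mod 26.
Decoding mgclj: m(12)→5·(12−24)≡18=s; g(6)→5·(6−24)≡14=o; c(2)→5·(2−24)≡20=u; l(11)→5·(11−24)≡13=n; j(9)→5·(9−24)≡3=d (all mod 26).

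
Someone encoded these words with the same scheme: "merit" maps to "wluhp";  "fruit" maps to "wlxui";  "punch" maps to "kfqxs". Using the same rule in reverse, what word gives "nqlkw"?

Read the word backwards and shift each letter +3.
Reversing it on nqlkw: shift back: n−3=k, q−3=n, l−3=i, k−3=h, w−3=t → kniht; then reverse → think.

think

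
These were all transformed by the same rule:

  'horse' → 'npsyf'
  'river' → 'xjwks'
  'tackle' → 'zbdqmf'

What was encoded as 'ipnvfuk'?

compete

Shifts by position in horse: pos 0: h→n (+6), pos 1: o→p (+1), pos 2: r→s (+1), pos 3: s→y (+6), pos 4: e→f (+1) — repeating every 3. A repeating key of period 3 is used — shifts +6, +1, +1 over and over.
Reversing it on ipnvfuk: i−6=c, p−1=o, n−1=m, v−6=p, f−1=e, u−1=t, k−6=e.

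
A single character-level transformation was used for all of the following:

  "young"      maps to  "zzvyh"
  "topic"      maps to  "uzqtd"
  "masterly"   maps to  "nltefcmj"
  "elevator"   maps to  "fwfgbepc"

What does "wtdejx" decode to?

The shifts repeat in a cycle of length 2: positions 0,1,… shift by +1, +11, then the pattern repeats.
Undoing it on wtdejx: w−1=v, t−11=i, d−1=c, e−11=t, j−1=i, x−11=m.

victim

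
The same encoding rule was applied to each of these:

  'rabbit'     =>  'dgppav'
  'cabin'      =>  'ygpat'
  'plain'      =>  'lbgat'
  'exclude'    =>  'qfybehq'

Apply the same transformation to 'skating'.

msgvati

This is an affine cipher: with a=0,…,z=25, each position x becomes (9x+6) mod 26.
Applying it to skating: s(18)→9·18+6≡12=m; k(10)→9·10+6≡18=s; a(0)→9·0+6≡6=g; t(19)→9·19+6≡21=v; i(8)→9·8+6≡0=a; n(13)→9·13+6≡19=t; g(6)→9·6+6≡8=i (all mod 26).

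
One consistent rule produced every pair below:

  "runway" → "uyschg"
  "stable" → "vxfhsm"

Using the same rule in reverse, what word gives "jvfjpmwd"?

gradient

Each letter shifts forward by (position + 3), i.e. 3, 4, 5, … — the shift grows by one for each successive letter.
Reversing it on jvfjpmwd: j−3=g, v−4=r, f−5=a, j−6=d, p−7=i, m−8=e, w−9=n, d−10=t.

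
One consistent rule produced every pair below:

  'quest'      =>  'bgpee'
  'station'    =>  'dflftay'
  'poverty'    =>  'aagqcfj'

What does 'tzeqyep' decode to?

intense

Shifts by position in quest: pos 0: q→b (+11), pos 1: u→g (+12), pos 2: e→p (+11), pos 3: s→e (+12) — repeating every 2. A repeating key of period 2 is used — shifts +11, +12 over and over.
Reversing it on tzeqyep: t−11=i, z−12=n, e−11=t, q−12=e, y−11=n, e−12=s, p−11=e.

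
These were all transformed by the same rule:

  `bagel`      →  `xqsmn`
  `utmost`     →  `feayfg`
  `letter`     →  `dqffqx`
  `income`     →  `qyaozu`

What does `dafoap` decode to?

Read the word backwards and shift each letter +12.
Reversing it on dafoap: shift back: d−12=r, a−12=o, f−12=t, o−12=c, a−12=o, p−12=d → rotcod; then reverse → doctor.

doctor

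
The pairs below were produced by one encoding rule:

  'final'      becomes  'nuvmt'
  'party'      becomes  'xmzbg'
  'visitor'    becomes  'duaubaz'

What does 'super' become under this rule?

agxqz

The shift depends on letter class: consonant f→n is +8, but vowel i→u is +12. The rule splits by letter class: vowels +12, consonants +8.
For super: s(cons)+8=a, u(vowel)+12=g, p(cons)+8=x, e(vowel)+12=q, r(cons)+8=z.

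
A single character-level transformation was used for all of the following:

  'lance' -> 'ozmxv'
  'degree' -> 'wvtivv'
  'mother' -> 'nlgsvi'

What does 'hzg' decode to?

sat

Each pair mirrors across the alphabet (l↔o, a↔z, n↔m): positions sum to 25. Each letter is replaced by its mirror in the alphabet: a↔z, b↔y, c↔x, and so on (the Atbash cipher).
Undoing it on hzg: h↔s, z↔a, g↔t.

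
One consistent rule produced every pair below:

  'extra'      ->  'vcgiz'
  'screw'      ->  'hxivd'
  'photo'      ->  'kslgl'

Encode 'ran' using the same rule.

Each pair mirrors across the alphabet (e↔v, x↔c, t↔g): positions sum to 25. This is the alphabet-reversal cipher (Atbash): a becomes z, b becomes y, etc.
For ran: r↔i, a↔z, n↔m.

izm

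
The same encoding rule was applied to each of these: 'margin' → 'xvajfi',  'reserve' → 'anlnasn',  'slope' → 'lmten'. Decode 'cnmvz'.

m(12)→x(23) and a(0)→v(21) fit y≡11x+21 (mod 26); the inverse of 11 mod 26 is 19. Treating letters as 0–25, the rule is x ↦ 11x + 21 (mod 26).
Undoing it on cnmvz: c(2)→19·(2−21)≡3=d; n(13)→19·(13−21)≡4=e; m(12)→19·(12−21)≡11=l; v(21)→19·(21−21)≡0=a; z(25)→19·(25−21)≡24=y (all mod 26).

delay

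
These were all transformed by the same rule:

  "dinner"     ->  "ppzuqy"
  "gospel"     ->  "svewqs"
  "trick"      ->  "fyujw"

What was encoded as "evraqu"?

Shifts by position in dinner: pos 0: d→p (+12), pos 1: i→p (+7), pos 2: n→z (+12), pos 3: n→u (+7) — repeating every 2. The shifts repeat in a cycle of length 2: positions 0,1,… shift by +12, +7, then the pattern repeats.
Decoding evraqu: e−12=s, v−7=o, r−12=f, a−7=t, q−12=e, u−7=n.

soften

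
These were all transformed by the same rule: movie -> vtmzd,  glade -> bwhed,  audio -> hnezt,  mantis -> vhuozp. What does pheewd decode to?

saddle

m(12)→v(21) and o(14)→t(19) fit y≡25x+7 (mod 26); the inverse of 25 mod 26 is 25. This is an affine cipher: with a=0,…,z=25, each position x becomes (25x+7) mod 26.
Undoing it on pheewd: p(15)→25·(15−7)≡18=s; h(7)→25·(7−7)≡0=a; e(4)→25·(4−7)≡3=d; e(4)→25·(4−7)≡3=d; w(22)→25·(22−7)≡11=l; d(3)→25·(3−7)≡4=e (all mod 26).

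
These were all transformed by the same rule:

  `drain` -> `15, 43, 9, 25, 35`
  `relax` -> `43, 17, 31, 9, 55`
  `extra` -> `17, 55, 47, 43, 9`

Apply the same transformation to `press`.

39, 43, 17, 45, 45

The formula is n = 2×(alphabet index, a=1) + 7.
Applying it to press: p=16→39, r=18→43, e=5→17, s=19→45, s=19→45.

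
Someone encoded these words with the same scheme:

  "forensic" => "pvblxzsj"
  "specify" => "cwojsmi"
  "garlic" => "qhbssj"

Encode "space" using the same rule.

Shifts by position in forensic: pos 0: f→p (+10), pos 1: o→v (+7), pos 2: r→b (+10), pos 3: e→l (+7) — repeating every 2. The shifts repeat in a cycle of length 2: positions 0,1,… shift by +10, +7, then the pattern repeats.
On space: s+10=c, p+7=w, a+10=k, c+7=j, e+10=o.

cwkjo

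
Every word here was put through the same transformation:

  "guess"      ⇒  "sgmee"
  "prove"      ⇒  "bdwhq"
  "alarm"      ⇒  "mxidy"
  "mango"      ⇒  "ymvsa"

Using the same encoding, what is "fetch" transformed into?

rqbot

Shifts by position in guess: pos 0: g→s (+12), pos 1: u→g (+12), pos 2: e→m (+8), pos 3: s→e (+12), pos 4: s→e (+12) — repeating every 3. The shifts repeat in a cycle of length 3: positions 0,1,… shift by +12, +12, +8, then the pattern repeats.
For fetch: f+12=r, e+12=q, t+8=b, c+12=o, h+12=t.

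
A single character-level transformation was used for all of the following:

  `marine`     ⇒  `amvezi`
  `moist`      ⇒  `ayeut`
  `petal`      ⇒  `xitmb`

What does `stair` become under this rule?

m(12)→a(0) and a(0)→m(12) fit y≡25x+12 (mod 26); the inverse of 25 mod 26 is 25. This is an affine cipher: with a=0,…,z=25, each position x becomes (25x+12) mod 26.
For stair: s(18)→25·18+12≡20=u; t(19)→25·19+12≡19=t; a(0)→25·0+12≡12=m; i(8)→25·8+12≡4=e; r(17)→25·17+12≡21=v (all mod 26).

utmev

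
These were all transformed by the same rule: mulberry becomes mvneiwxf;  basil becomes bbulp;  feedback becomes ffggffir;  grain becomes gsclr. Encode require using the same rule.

rfsxmwk

The shift increases by 1 at each position, starting from +0: 0, 1, 2, ….
Applying it to require: r+0=r, e+1=f, q+2=s, u+3=x, i+4=m, r+5=w, e+6=k.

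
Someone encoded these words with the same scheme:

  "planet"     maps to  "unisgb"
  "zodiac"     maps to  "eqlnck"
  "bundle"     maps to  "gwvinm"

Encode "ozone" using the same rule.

Shifts by position in planet: pos 0: p→u (+5), pos 1: l→n (+2), pos 2: a→i (+8), pos 3: n→s (+5), pos 4: e→g (+2), pos 5: t→b (+8) — repeating every 3. It's a Vigenère-style cipher with numeric key [5,2,8]: position i shifts by key[i mod 3].
For ozone: o+5=t, z+2=b, o+8=w, n+5=s, e+2=g.

tbwsg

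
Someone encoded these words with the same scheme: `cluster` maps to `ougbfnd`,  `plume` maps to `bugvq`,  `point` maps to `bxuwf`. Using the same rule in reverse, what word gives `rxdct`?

A repeating key of period 2 is used — shifts +12, +9 over and over.
Undoing it on rxdct: r−12=f, x−9=o, d−12=r, c−9=t, t−12=h.

forth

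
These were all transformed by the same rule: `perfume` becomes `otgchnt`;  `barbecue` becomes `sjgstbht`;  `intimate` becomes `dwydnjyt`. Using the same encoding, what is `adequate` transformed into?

Treating letters as 0–25, the rule is x ↦ 9x + 9 (mod 26).
For adequate: a(0)→9·0+9≡9=j; d(3)→9·3+9≡10=k; e(4)→9·4+9≡19=t; q(16)→9·16+9≡23=x; u(20)→9·20+9≡7=h; a(0)→9·0+9≡9=j; t(19)→9·19+9≡24=y; e(4)→9·4+9≡19=t (all mod 26).

jktxhjyt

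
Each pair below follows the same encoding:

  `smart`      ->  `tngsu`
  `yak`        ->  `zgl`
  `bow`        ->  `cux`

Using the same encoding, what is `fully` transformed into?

gammz

Vowels shift forward by 6 and consonants shift forward by 1.
On fully: f(cons)+1=g, u(vowel)+6=a, l(cons)+1=m, l(cons)+1=m, y(cons)+1=z.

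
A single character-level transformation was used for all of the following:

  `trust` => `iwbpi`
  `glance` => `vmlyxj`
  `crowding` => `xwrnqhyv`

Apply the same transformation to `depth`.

qjkio

t(19)→i(8) and r(17)→w(22) fit y≡19x+11 (mod 26); the inverse of 19 mod 26 is 11. Each letter's alphabet position (a=0..z=25) is mapped through 19·x+11 mod 26 — an affine cipher.
Applying it to depth: d(3)→19·3+11≡16=q; e(4)→19·4+11≡9=j; p(15)→19·15+11≡10=k; t(19)→19·19+11≡8=i; h(7)→19·7+11≡14=o (all mod 26).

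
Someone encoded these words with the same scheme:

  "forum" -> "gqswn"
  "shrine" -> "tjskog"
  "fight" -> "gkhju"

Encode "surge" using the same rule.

It's a Vigenère-style cipher with numeric key [1,2]: position i shifts by key[i mod 2].
For surge: s+1=t, u+2=w, r+1=s, g+2=i, e+1=f.

twsif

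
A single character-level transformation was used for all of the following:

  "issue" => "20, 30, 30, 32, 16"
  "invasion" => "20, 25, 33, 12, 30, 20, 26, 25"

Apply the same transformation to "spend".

Each letter is replaced by its alphabet position (a=1..z=26) + 11.
Applying it to spend: s=19→30, p=16→27, e=5→16, n=14→25, d=4→15.

30, 27, 16, 25, 15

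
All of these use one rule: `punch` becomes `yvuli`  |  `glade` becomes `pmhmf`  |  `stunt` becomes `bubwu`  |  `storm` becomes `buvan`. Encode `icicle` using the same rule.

Shifts by position in punch: pos 0: p→y (+9), pos 1: u→v (+1), pos 2: n→u (+7), pos 3: c→l (+9), pos 4: h→i (+1) — repeating every 3. The shifts repeat in a cycle of length 3: positions 0,1,… shift by +9, +1, +7, then the pattern repeats.
Applying it to icicle: i+9=r, c+1=d, i+7=p, c+9=l, l+1=m, e+7=l.

rdplml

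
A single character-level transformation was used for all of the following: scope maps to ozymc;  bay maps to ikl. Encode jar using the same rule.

The output letters match the input read backwards, each shifted +10: scope reversed is epocs. Read the word backwards and shift each letter +10.
For jar: reverse → raj; then shift: r+10=b, a+10=k, j+10=t.

bkt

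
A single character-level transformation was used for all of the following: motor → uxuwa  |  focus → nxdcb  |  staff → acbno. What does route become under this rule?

A repeating key of period 3 is used — shifts +8, +9, +1 over and over.
Applying it to route: r+8=z, o+9=x, u+1=v, t+8=b, e+9=n.

zxvbn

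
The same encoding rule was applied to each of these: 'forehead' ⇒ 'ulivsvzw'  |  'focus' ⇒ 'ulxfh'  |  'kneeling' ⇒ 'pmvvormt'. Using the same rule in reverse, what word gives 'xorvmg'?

Each pair mirrors across the alphabet (f↔u, o↔l, r↔i): positions sum to 25. Letters are reflected about the middle of the alphabet (position → 25−position): Atbash.
Undoing it on xorvmg: x↔c, o↔l, r↔i, v↔e, m↔n, g↔t.

client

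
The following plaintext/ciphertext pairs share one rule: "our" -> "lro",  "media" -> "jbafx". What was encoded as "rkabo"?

Every letter moves 23 places later in the alphabet, wrapping around z→a.
Decoding rkabo: r−23=u, k−23=n, a−23=d, b−23=e, o−23=r.

under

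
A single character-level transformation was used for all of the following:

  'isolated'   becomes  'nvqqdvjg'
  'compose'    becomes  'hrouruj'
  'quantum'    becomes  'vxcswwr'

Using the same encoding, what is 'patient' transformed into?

Shifts by position in isolated: pos 0: i→n (+5), pos 1: s→v (+3), pos 2: o→q (+2), pos 3: l→q (+5), pos 4: a→d (+3), pos 5: t→v (+2) — repeating every 3. It's a Vigenère-style cipher with numeric key [5,3,2]: position i shifts by key[i mod 3].
For patient: p+5=u, a+3=d, t+2=v, i+5=n, e+3=h, n+2=p, t+5=y.

udvnhpy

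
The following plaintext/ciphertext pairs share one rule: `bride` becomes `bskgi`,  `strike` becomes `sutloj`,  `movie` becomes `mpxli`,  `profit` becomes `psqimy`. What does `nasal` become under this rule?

nbudp

In bride: b→b is +0, r→s is +1, i→k is +2, d→g is +3 — the shift increases by 1 each position. The shift increases by 1 at each position, starting from +0: 0, 1, 2, ….
Applying it to nasal: n+0=n, a+1=b, s+2=u, a+3=d, l+4=p.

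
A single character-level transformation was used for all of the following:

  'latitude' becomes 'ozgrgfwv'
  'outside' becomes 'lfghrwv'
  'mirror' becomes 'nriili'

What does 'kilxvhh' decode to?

Each pair mirrors across the alphabet (l↔o, a↔z, t↔g): positions sum to 25. Letters are reflected about the middle of the alphabet (position → 25−position): Atbash.
Undoing it on kilxvhh: k↔p, i↔r, l↔o, x↔c, v↔e, h↔s, h↔s.

process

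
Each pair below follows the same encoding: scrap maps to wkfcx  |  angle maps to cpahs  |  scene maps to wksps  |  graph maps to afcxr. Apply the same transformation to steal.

s(18)→w(22) and c(2)→k(10) fit y≡17x+2 (mod 26); the inverse of 17 mod 26 is 23. This is an affine cipher: with a=0,…,z=25, each position x becomes (17x+2) mod 26.
For steal: s(18)→17·18+2≡22=w; t(19)→17·19+2≡13=n; e(4)→17·4+2≡18=s; a(0)→17·0+2≡2=c; l(11)→17·11+2≡7=h (all mod 26).

wnsch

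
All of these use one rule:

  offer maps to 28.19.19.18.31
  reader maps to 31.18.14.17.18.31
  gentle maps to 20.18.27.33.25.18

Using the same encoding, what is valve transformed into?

Each letter is replaced by its alphabet position (a=1..z=26) + 13.
On valve: v=22→35, a=1→14, l=12→25, v=22→35, e=5→18.

35.14.25.35.18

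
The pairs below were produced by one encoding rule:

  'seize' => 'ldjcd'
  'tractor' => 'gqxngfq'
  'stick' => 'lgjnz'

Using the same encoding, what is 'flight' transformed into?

Treating letters as 0–25, the rule is x ↦ 21x + 23 (mod 26).
Applying it to flight: f(5)→21·5+23≡24=y; l(11)→21·11+23≡20=u; i(8)→21·8+23≡9=j; g(6)→21·6+23≡19=t; h(7)→21·7+23≡14=o; t(19)→21·19+23≡6=g (all mod 26).

yujtog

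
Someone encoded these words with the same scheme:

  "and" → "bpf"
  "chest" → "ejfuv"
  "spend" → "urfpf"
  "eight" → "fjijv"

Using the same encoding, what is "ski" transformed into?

umj

The shift depends on letter class: consonant n→p is +2, but vowel a→b is +1. Two shifts are in play — +1 for a/e/i/o/u, +2 for every other letter.
Applying it to ski: s(cons)+2=u, k(cons)+2=m, i(vowel)+1=j.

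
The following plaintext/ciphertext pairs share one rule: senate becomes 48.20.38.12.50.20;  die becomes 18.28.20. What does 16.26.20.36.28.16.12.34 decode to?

s(#19)→48 and e(#5)→20: differences scale by 2, so n = 2·pos + 10. Each letter becomes 2×(its alphabet position, a=1..z=26) + 10.
Reversing it on 16.26.20.36.28.16.12.34: 16→(16−10)÷2=3=c, 26→(26−10)÷2=8=h, 20→(20−10)÷2=5=e, 36→(36−10)÷2=13=m, 28→(28−10)÷2=9=i, 16→(16−10)÷2=3=c, 12→(12−10)÷2=1=a, 34→(34−10)÷2=12=l.

chemical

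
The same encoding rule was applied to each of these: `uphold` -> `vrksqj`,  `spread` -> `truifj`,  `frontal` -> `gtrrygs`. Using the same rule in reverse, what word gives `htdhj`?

In uphold: u→v is +1, p→r is +2, h→k is +3, o→s is +4 — the shift increases by 1 each position. Each letter shifts forward by (position + 1), i.e. 1, 2, 3, … — the shift grows by one for each successive letter.
Undoing it on htdhj: h−1=g, t−2=r, d−3=a, h−4=d, j−5=e.

grade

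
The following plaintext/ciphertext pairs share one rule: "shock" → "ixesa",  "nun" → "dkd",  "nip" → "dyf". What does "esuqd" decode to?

ocean

Compare letters: s→i is +16, h→x is +16, o→e is +16 — a constant shift. Each letter is shifted forward by 16 in the alphabet (a Caesar shift of +16).
Decoding esuqd: e−16=o, s−16=c, u−16=e, q−16=a, d−16=n.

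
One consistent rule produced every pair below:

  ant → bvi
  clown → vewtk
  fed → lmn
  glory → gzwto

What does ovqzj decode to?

bring

Read the word backwards and shift each letter +8.
Decoding ovqzj: shift back: o−8=g, v−8=n, q−8=i, z−8=r, j−8=b → gnirb; then reverse → bring.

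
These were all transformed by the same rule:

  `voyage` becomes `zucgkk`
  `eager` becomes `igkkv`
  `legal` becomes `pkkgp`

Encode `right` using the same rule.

A repeating key of period 2 is used — shifts +4, +6 over and over.
Applying it to right: r+4=v, i+6=o, g+4=k, h+6=n, t+4=x.

voknx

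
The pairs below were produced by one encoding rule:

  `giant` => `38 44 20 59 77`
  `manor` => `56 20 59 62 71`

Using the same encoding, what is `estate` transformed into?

Each letter becomes 3×(its alphabet position, a=1..z=26) + 17.
For estate: e=5→32, s=19→74, t=20→77, a=1→20, t=20→77, e=5→32.

32 74 77 20 77 32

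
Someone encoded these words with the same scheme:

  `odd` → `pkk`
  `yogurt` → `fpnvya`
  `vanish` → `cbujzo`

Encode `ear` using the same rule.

fby

The shift depends on letter class: consonant d→k is +7, but vowel o→p is +1. Vowels shift forward by 1 and consonants shift forward by 7.
On ear: e(vowel)+1=f, a(vowel)+1=b, r(cons)+7=y.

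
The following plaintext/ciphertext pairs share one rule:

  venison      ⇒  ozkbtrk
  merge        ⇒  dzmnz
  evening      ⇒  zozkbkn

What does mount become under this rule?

v(21)→o(14) and e(4)→z(25) fit y≡7x+23 (mod 26); the inverse of 7 mod 26 is 15. Each letter's alphabet position (a=0..z=25) is mapped through 7·x+23 mod 26 — an affine cipher.
On mount: m(12)→7·12+23≡3=d; o(14)→7·14+23≡17=r; u(20)→7·20+23≡7=h; n(13)→7·13+23≡10=k; t(19)→7·19+23≡0=a (all mod 26).

drhka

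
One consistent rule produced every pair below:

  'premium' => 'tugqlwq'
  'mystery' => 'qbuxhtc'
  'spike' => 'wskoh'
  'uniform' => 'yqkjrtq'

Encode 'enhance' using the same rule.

iqjeqei

Shifts by position in premium: pos 0: p→t (+4), pos 1: r→u (+3), pos 2: e→g (+2), pos 3: m→q (+4), pos 4: i→l (+3), pos 5: u→w (+2) — repeating every 3. A repeating key of period 3 is used — shifts +4, +3, +2 over and over.
Applying it to enhance: e+4=i, n+3=q, h+2=j, a+4=e, n+3=q, c+2=e, e+4=i.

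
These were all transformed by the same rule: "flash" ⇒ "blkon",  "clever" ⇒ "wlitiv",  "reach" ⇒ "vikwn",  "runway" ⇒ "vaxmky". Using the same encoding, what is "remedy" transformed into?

vieipy

f(5)→b(1) and l(11)→l(11) fit y≡19x+10 (mod 26); the inverse of 19 mod 26 is 11. This is an affine cipher: with a=0,…,z=25, each position x becomes (19x+10) mod 26.
Applying it to remedy: r(17)→19·17+10≡21=v; e(4)→19·4+10≡8=i; m(12)→19·12+10≡4=e; e(4)→19·4+10≡8=i; d(3)→19·3+10≡15=p; y(24)→19·24+10≡24=y (all mod 26).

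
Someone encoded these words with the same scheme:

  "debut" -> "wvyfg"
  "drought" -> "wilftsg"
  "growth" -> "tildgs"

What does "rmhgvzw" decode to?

Each pair mirrors across the alphabet (d↔w, e↔v, b↔y): positions sum to 25. Each letter is replaced by its mirror in the alphabet: a↔z, b↔y, c↔x, and so on (the Atbash cipher).
Undoing it on rmhgvzw: r↔i, m↔n, h↔s, g↔t, v↔e, z↔a, w↔d.

instead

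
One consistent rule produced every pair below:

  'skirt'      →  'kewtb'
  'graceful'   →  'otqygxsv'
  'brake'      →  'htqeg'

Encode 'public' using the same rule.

s(18)→k(10) and k(10)→e(4) fit y≡17x+16 (mod 26); the inverse of 17 mod 26 is 23. This is an affine cipher: with a=0,…,z=25, each position x becomes (17x+16) mod 26.
For public: p(15)→17·15+16≡11=l; u(20)→17·20+16≡18=s; b(1)→17·1+16≡7=h; l(11)→17·11+16≡21=v; i(8)→17·8+16≡22=w; c(2)→17·2+16≡24=y (all mod 26).

lshvwy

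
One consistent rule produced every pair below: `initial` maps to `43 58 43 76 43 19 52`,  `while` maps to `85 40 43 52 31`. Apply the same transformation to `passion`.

64 19 73 73 43 61 58

i(#9)→43 and n(#14)→58: differences scale by 3, so n = 3·pos + 16. Each letter becomes 3×(its alphabet position, a=1..z=26) + 16.
On passion: p=16→64, a=1→19, s=19→73, s=19→73, i=9→43, o=15→61, n=14→58.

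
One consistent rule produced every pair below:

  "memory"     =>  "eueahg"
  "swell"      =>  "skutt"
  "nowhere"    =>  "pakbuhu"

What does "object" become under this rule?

anxuyd

m(12)→e(4) and e(4)→u(20) fit y≡11x+2 (mod 26); the inverse of 11 mod 26 is 19. This is an affine cipher: with a=0,…,z=25, each position x becomes (11x+2) mod 26.
On object: o(14)→11·14+2≡0=a; b(1)→11·1+2≡13=n; j(9)→11·9+2≡23=x; e(4)→11·4+2≡20=u; c(2)→11·2+2≡24=y; t(19)→11·19+2≡3=d (all mod 26).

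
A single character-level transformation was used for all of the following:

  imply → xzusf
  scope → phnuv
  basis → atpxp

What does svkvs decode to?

This is an affine cipher: with a=0,…,z=25, each position x becomes (7x+19) mod 26.
Reversing it on svkvs: s(18)→15·(18−19)≡11=l; v(21)→15·(21−19)≡4=e; k(10)→15·(10−19)≡21=v; v(21)→15·(21−19)≡4=e; s(18)→15·(18−19)≡11=l (all mod 26).

level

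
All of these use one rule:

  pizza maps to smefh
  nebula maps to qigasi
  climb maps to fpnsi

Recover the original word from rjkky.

In pizza: p→s is +3, i→m is +4, z→e is +5, z→f is +6 — the shift increases by 1 each position. Letter i (0-indexed) is shifted by i+3, so successive shifts are 3, 4, 5, ….
Undoing it on rjkky: r−3=o, j−4=f, k−5=f, k−6=e, y−7=r.

offer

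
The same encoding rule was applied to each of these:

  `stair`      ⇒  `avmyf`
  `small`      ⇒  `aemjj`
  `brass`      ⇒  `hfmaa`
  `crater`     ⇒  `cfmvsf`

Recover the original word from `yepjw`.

s(18)→a(0) and t(19)→v(21) fit y≡21x+12 (mod 26); the inverse of 21 mod 26 is 5. Treating letters as 0–25, the rule is x ↦ 21x + 12 (mod 26).
Undoing it on yepjw: y(24)→5·(24−12)≡8=i; e(4)→5·(4−12)≡12=m; p(15)→5·(15−12)≡15=p; j(9)→5·(9−12)≡11=l; w(22)→5·(22−12)≡24=y (all mod 26).

imply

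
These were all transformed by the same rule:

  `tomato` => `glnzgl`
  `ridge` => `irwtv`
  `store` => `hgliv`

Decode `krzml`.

Each letter is replaced by its mirror in the alphabet: a↔z, b↔y, c↔x, and so on (the Atbash cipher).
Reversing it on krzml: k↔p, r↔i, z↔a, m↔n, l↔o.

piano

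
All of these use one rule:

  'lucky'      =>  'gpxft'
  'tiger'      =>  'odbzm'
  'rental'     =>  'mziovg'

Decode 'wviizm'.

banner

Compare letters: l→g is +21, u→p is +21, c→x is +21 — a constant shift. This is a Caesar cipher with shift 21.
Decoding wviizm: w−21=b, v−21=a, i−21=n, i−21=n, z−21=e, m−21=r.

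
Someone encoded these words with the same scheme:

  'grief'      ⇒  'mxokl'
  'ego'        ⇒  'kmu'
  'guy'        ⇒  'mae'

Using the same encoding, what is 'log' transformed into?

Compare letters: g→m is +6, r→x is +6, i→o is +6 — a constant shift. Each letter is shifted forward by 6 in the alphabet (a Caesar shift of +6).
For log: l+6=r, o+6=u, g+6=m.

rum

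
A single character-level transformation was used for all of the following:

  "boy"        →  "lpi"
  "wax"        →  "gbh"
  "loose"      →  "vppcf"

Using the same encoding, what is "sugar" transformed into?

The shift depends on letter class: consonant b→l is +10, but vowel o→p is +1. Two shifts are in play — +1 for a/e/i/o/u, +10 for every other letter.
On sugar: s(cons)+10=c, u(vowel)+1=v, g(cons)+10=q, a(vowel)+1=b, r(cons)+10=b.

cvqbb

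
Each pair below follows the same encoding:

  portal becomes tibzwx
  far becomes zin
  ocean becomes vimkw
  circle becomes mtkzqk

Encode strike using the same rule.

msqzba

Two steps: reverse the string, then apply a Caesar shift of +8.
For strike: reverse → ekirts; then shift: e+8=m, k+8=s, i+8=q, r+8=z, t+8=b, s+8=a.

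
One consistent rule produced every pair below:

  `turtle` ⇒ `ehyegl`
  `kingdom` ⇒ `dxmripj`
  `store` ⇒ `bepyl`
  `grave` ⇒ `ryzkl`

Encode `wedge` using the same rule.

nlirl

t(19)→e(4) and u(20)→h(7) fit y≡3x+25 (mod 26); the inverse of 3 mod 26 is 9. Treating letters as 0–25, the rule is x ↦ 3x + 25 (mod 26).
On wedge: w(22)→3·22+25≡13=n; e(4)→3·4+25≡11=l; d(3)→3·3+25≡8=i; g(6)→3·6+25≡17=r; e(4)→3·4+25≡11=l (all mod 26).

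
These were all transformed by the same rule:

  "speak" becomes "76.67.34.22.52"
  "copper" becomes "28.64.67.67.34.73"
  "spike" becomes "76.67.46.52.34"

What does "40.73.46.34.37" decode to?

With a=1..z=26, the number is 3·pos + 19.
Undoing it on 40.73.46.34.37: 40→(40−19)÷3=7=g, 73→(73−19)÷3=18=r, 46→(46−19)÷3=9=i, 34→(34−19)÷3=5=e, 37→(37−19)÷3=6=f.

grief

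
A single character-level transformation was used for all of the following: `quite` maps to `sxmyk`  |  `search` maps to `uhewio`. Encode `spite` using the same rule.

In quite: q→s is +2, u→x is +3, i→m is +4, t→y is +5 — the shift increases by 1 each position. The shift increases by 1 at each position, starting from +2: 2, 3, 4, ….
On spite: s+2=u, p+3=s, i+4=m, t+5=y, e+6=k.

usmyk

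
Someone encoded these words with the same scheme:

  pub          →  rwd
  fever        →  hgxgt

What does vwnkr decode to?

tulip

Compare letters: p→r is +2, u→w is +2, b→d is +2 — a constant shift. Each letter is shifted forward by 2 in the alphabet (a Caesar shift of +2).
Undoing it on vwnkr: v−2=t, w−2=u, n−2=l, k−2=i, r−2=p.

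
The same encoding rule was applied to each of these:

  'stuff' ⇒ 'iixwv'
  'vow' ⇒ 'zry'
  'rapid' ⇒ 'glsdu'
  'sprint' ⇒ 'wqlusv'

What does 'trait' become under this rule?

The output letters match the input read backwards, each shifted +3: stuff reversed is ffuts. Two steps: reverse the string, then apply a Caesar shift of +3.
For trait: reverse → tiart; then shift: t+3=w, i+3=l, a+3=d, r+3=u, t+3=w.

wlduw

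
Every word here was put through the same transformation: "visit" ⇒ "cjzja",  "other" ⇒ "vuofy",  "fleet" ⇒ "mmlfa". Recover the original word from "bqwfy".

It's a Vigenère-style cipher with numeric key [7,1]: position i shifts by key[i mod 2].
Reversing it on bqwfy: b−7=u, q−1=p, w−7=p, f−1=e, y−7=r.

upper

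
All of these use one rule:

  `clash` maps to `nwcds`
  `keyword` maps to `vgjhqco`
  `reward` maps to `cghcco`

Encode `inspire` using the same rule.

The shift depends on letter class: consonant c→n is +11, but vowel a→c is +2. Two shifts are in play — +2 for a/e/i/o/u, +11 for every other letter.
For inspire: i(vowel)+2=k, n(cons)+11=y, s(cons)+11=d, p(cons)+11=a, i(vowel)+2=k, r(cons)+11=c, e(vowel)+2=g.

kydakcg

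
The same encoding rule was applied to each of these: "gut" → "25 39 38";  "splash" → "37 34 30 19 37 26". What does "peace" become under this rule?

g is letter #7 and maps to 25: an offset of 18. The number is (letter's place in the alphabet, a=1) + 18.
Applying it to peace: p=16→34, e=5→23, a=1→19, c=3→21, e=5→23.

34 23 19 21 23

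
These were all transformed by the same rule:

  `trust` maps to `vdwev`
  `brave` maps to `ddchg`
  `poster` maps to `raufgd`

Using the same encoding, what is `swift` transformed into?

A repeating key of period 2 is used — shifts +2, +12 over and over.
For swift: s+2=u, w+12=i, i+2=k, f+12=r, t+2=v.

uikrv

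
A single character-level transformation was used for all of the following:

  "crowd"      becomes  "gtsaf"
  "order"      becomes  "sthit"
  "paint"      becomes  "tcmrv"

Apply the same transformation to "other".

svlit

Shifts by position in crowd: pos 0: c→g (+4), pos 1: r→t (+2), pos 2: o→s (+4), pos 3: w→a (+4), pos 4: d→f (+2) — repeating every 3. A repeating key of period 3 is used — shifts +4, +2, +4 over and over.
For other: o+4=s, t+2=v, h+4=l, e+4=i, r+2=t.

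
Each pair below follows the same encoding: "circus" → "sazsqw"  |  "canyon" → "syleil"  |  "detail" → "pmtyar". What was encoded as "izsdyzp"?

orchard

Each letter's alphabet position (a=0..z=25) is mapped through 23·x+24 mod 26 — an affine cipher.
Reversing it on izsdyzp: i(8)→17·(8−24)≡14=o; z(25)→17·(25−24)≡17=r; s(18)→17·(18−24)≡2=c; d(3)→17·(3−24)≡7=h; y(24)→17·(24−24)≡0=a; z(25)→17·(25−24)≡17=r; p(15)→17·(15−24)≡3=d (all mod 26).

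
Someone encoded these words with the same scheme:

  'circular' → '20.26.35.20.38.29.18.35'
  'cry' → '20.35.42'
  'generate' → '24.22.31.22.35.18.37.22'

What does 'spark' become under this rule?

36.33.18.35.28

c is letter #3 and maps to 20: an offset of 17. The number is (letter's place in the alphabet, a=1) + 17.
Applying it to spark: s=19→36, p=16→33, a=1→18, r=18→35, k=11→28.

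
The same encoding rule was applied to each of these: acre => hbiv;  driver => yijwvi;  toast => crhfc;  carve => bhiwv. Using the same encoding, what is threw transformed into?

Each letter's alphabet position (a=0..z=25) is mapped through 23·x+7 mod 26 — an affine cipher.
On threw: t(19)→23·19+7≡2=c; h(7)→23·7+7≡12=m; r(17)→23·17+7≡8=i; e(4)→23·4+7≡21=v; w(22)→23·22+7≡19=t (all mod 26).

cmivt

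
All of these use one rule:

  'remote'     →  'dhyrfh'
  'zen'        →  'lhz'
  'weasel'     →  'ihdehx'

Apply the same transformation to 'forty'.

rrdfk

The shift depends on letter class: consonant r→d is +12, but vowel e→h is +3. Vowels shift forward by 3 and consonants shift forward by 12.
For forty: f(cons)+12=r, o(vowel)+3=r, r(cons)+12=d, t(cons)+12=f, y(cons)+12=k.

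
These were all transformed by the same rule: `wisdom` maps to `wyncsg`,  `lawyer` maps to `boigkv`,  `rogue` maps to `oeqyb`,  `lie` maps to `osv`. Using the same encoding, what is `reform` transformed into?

The output letters match the input read backwards, each shifted +10: wisdom reversed is modsiw. Read the word backwards and shift each letter +10.
For reform: reverse → mrofer; then shift: m+10=w, r+10=b, o+10=y, f+10=p, e+10=o, r+10=b.

wbypob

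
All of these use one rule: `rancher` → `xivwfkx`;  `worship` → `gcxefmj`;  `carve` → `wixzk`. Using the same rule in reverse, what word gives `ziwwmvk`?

r(17)→x(23) and a(0)→i(8) fit y≡7x+8 (mod 26); the inverse of 7 mod 26 is 15. Treating letters as 0–25, the rule is x ↦ 7x + 8 (mod 26).
Decoding ziwwmvk: z(25)→15·(25−8)≡21=v; i(8)→15·(8−8)≡0=a; w(22)→15·(22−8)≡2=c; w(22)→15·(22−8)≡2=c; m(12)→15·(12−8)≡8=i; v(21)→15·(21−8)≡13=n; k(10)→15·(10−8)≡4=e (all mod 26).

vaccine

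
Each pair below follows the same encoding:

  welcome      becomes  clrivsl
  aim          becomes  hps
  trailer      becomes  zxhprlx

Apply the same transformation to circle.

ipxirl

The shift depends on letter class: consonant w→c is +6, but vowel e→l is +7. Vowels shift forward by 7 and consonants shift forward by 6.
On circle: c(cons)+6=i, i(vowel)+7=p, r(cons)+6=x, c(cons)+6=i, l(cons)+6=r, e(vowel)+7=l.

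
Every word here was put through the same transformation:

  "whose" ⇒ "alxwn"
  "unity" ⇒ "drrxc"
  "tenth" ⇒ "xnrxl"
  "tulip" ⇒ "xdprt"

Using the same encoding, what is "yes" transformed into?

cnw

The shift depends on letter class: consonant w→a is +4, but vowel o→x is +9. Vowels shift forward by 9 and consonants shift forward by 4.
On yes: y(cons)+4=c, e(vowel)+9=n, s(cons)+4=w.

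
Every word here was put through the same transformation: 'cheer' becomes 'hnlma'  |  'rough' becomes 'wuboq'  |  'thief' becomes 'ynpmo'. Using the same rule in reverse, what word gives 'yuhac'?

Letter i (0-indexed) is shifted by i+5, so successive shifts are 5, 6, 7, ….
Reversing it on yuhac: y−5=t, u−6=o, h−7=a, a−8=s, c−9=t.

toast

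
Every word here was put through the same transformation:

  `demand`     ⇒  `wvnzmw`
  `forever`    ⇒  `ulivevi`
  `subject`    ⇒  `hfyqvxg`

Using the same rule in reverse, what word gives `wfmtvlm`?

dungeon

Each pair mirrors across the alphabet (d↔w, e↔v, m↔n): positions sum to 25. This is the alphabet-reversal cipher (Atbash): a becomes z, b becomes y, etc.
Reversing it on wfmtvlm: w↔d, f↔u, m↔n, t↔g, v↔e, l↔o, m↔n.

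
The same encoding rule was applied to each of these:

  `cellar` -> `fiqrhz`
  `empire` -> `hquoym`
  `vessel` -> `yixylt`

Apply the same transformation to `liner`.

In cellar: c→f is +3, e→i is +4, l→q is +5, l→r is +6 — the shift increases by 1 each position. The shift increases by 1 at each position, starting from +3: 3, 4, 5, ….
On liner: l+3=o, i+4=m, n+5=s, e+6=k, r+7=y.

omsky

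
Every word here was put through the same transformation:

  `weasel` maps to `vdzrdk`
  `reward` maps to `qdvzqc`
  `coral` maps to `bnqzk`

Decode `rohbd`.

spice

Compare letters: w→v is +25, e→d is +25, a→z is +25 — a constant shift. It's a constant shift of +25 (ROT25).
Reversing it on rohbd: r−25=s, o−25=p, h−25=i, b−25=c, d−25=e.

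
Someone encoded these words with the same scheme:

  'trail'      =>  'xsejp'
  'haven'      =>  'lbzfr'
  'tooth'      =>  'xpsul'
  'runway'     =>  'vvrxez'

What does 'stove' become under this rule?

wuswi

Shifts by position in trail: pos 0: t→x (+4), pos 1: r→s (+1), pos 2: a→e (+4), pos 3: i→j (+1) — repeating every 2. A repeating key of period 2 is used — shifts +4, +1 over and over.
On stove: s+4=w, t+1=u, o+4=s, v+1=w, e+4=i.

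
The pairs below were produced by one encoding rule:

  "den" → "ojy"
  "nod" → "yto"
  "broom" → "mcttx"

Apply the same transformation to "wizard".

Two shifts are in play — +5 for a/e/i/o/u, +11 for every other letter.
On wizard: w(cons)+11=h, i(vowel)+5=n, z(cons)+11=k, a(vowel)+5=f, r(cons)+11=c, d(cons)+11=o.

hnkfco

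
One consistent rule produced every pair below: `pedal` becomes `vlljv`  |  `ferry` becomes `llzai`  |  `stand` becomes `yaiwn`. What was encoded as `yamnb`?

Each letter shifts forward by (position + 6), i.e. 6, 7, 8, … — the shift grows by one for each successive letter.
Undoing it on yamnb: y−6=s, a−7=t, m−8=e, n−9=e, b−10=r.

steer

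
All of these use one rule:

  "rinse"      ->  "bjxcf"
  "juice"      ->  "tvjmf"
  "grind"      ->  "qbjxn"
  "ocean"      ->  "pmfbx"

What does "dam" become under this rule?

Two shifts are in play — +1 for a/e/i/o/u, +10 for every other letter.
On dam: d(cons)+10=n, a(vowel)+1=b, m(cons)+10=w.

nbw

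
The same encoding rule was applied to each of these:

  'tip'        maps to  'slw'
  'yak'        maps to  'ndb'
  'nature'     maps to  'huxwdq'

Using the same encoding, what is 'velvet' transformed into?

The output letters match the input read backwards, each shifted +3: tip reversed is pit. The word is reversed, then every letter is shifted forward by 3.
For velvet: reverse → tevlev; then shift: t+3=w, e+3=h, v+3=y, l+3=o, e+3=h, v+3=y.

whyohy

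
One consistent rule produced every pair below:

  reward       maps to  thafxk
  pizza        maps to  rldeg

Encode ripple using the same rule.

tlturl

In reward: r→t is +2, e→h is +3, w→a is +4, a→f is +5 — the shift increases by 1 each position. Letter i (0-indexed) is shifted by i+2, so successive shifts are 2, 3, 4, ….
Applying it to ripple: r+2=t, i+3=l, p+4=t, p+5=u, l+6=r, e+7=l.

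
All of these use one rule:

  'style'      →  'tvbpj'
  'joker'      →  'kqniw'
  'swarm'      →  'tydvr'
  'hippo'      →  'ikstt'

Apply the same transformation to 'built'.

cwlpy

The shift increases by 1 at each position, starting from +1: 1, 2, 3, ….
On built: b+1=c, u+2=w, i+3=l, l+4=p, t+5=y.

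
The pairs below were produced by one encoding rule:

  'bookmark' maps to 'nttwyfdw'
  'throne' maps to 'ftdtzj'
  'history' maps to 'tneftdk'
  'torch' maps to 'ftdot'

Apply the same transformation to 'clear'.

Two shifts are in play — +5 for a/e/i/o/u, +12 for every other letter.
On clear: c(cons)+12=o, l(cons)+12=x, e(vowel)+5=j, a(vowel)+5=f, r(cons)+12=d.

oxjfd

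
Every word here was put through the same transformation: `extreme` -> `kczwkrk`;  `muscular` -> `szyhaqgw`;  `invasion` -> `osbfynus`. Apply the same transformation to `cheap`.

imkfv

A repeating key of period 2 is used — shifts +6, +5 over and over.
Applying it to cheap: c+6=i, h+5=m, e+6=k, a+5=f, p+6=v.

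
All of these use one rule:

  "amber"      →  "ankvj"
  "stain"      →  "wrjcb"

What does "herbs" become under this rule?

The output letters match the input read backwards, each shifted +9: amber reversed is rebma. The word is reversed, then every letter is shifted forward by 9.
Applying it to herbs: reverse → sbreh; then shift: s+9=b, b+9=k, r+9=a, e+9=n, h+9=q.

bkanq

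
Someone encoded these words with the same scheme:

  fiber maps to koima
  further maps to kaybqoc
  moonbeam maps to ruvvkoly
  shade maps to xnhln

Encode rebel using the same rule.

wkimu

In fiber: f→k is +5, i→o is +6, b→i is +7, e→m is +8 — the shift increases by 1 each position. The shift increases by 1 at each position, starting from +5: 5, 6, 7, ….
Applying it to rebel: r+5=w, e+6=k, b+7=i, e+8=m, l+9=u.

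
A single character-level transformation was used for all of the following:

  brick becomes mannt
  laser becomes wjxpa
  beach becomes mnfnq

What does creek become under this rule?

najpt

Shifts by position in brick: pos 0: b→m (+11), pos 1: r→a (+9), pos 2: i→n (+5), pos 3: c→n (+11), pos 4: k→t (+9) — repeating every 3. A repeating key of period 3 is used — shifts +11, +9, +5 over and over.
Applying it to creek: c+11=n, r+9=a, e+5=j, e+11=p, k+9=t.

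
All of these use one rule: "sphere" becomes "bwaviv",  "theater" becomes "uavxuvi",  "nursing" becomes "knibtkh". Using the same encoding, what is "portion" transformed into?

Each letter's alphabet position (a=0..z=25) is mapped through 19·x+23 mod 26 — an affine cipher.
Applying it to portion: p(15)→19·15+23≡22=w; o(14)→19·14+23≡3=d; r(17)→19·17+23≡8=i; t(19)→19·19+23≡20=u; i(8)→19·8+23≡19=t; o(14)→19·14+23≡3=d; n(13)→19·13+23≡10=k (all mod 26).

wdiutdk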